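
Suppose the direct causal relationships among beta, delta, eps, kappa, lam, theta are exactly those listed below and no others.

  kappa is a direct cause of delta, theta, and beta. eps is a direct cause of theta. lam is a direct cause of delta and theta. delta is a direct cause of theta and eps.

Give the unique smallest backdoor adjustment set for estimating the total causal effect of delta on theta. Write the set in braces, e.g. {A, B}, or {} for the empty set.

Variables eligible for adjustment (non-descendants of delta, excluding delta and theta): {beta, kappa, lam}.
Backdoor paths from delta to theta:
  P1: delta <- lam -> theta
  P2: delta <- kappa -> theta
The empty set is not sufficient: P1 (delta <- lam -> theta) has no collider blocking it and no conditioned non-collider, so it is open.
Try {kappa, lam}:
  P1: blocked at fork node lam ∈ conditioning set.
  P2: blocked at fork node kappa ∈ conditioning set.
{kappa, lam} contains no descendant of delta and blocks every backdoor path.
Every element of {kappa, lam} is needed (dropping kappa leaves P2 open; dropping lam leaves P1 open), so no proper subset is valid.
Among all size-2 subsets of the eligible variables, only {kappa, lam} blocks every backdoor path, so it is the unique smallest valid adjustment set.

{kappa, lam}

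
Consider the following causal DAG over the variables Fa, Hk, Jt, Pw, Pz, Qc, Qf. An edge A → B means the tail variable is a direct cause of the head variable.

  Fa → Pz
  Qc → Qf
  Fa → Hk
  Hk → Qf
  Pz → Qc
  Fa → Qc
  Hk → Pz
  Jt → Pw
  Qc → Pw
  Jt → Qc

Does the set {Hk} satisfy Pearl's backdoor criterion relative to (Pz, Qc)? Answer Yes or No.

No

Backdoor paths from Pz to Qc (paths whose first edge points into Pz):
  P1: Pz <- Fa -> Hk -> Qf <- Qc
  P2: Pz <- Fa -> Qc
  P3: Pz <- Hk <- Fa -> Qc
  P4: Pz <- Hk -> Qf <- Qc
Condition 1 (no descendant of Pz in the set): holds — descendants of Pz are {Pw, Qc, Qf}; none are in {Hk}.
Condition 2 (every backdoor path blocked by {Hk}):
  P1: blocked at chain node Hk ∈ conditioning set.
  P2: open — no interior node is in the conditioning set.
  P3: blocked at chain node Hk ∈ conditioning set.
  P4: blocked at fork node Hk ∈ conditioning set.
{Hk} does not satisfy the backdoor criterion.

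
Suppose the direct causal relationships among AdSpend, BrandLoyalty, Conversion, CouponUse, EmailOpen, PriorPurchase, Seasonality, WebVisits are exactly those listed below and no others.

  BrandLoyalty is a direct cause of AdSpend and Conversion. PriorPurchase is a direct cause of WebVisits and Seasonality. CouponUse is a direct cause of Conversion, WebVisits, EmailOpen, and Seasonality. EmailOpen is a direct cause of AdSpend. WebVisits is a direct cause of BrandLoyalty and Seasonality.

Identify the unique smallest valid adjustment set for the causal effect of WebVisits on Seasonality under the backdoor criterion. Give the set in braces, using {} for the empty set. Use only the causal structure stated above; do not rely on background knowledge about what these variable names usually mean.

{CouponUse, PriorPurchase}

Variables eligible for adjustment (non-descendants of WebVisits, excluding WebVisits and Seasonality): {CouponUse, EmailOpen, PriorPurchase}.
Backdoor paths from WebVisits to Seasonality:
  P1: WebVisits <- CouponUse -> Seasonality
  P2: WebVisits <- PriorPurchase -> Seasonality
The empty set is not sufficient: P1 (WebVisits <- CouponUse -> Seasonality) has no collider blocking it and no conditioned non-collider, so it is open.
Try {CouponUse, PriorPurchase}:
  P1: blocked at fork node CouponUse ∈ conditioning set.
  P2: blocked at fork node PriorPurchase ∈ conditioning set.
{CouponUse, PriorPurchase} contains no descendant of WebVisits and blocks every backdoor path.
Every element of {CouponUse, PriorPurchase} is needed (dropping CouponUse leaves P1 open; dropping PriorPurchase leaves P2 open), so no proper subset is valid.
Among all size-2 subsets of the eligible variables, only {CouponUse, PriorPurchase} blocks every backdoor path, so it is the unique smallest valid adjustment set.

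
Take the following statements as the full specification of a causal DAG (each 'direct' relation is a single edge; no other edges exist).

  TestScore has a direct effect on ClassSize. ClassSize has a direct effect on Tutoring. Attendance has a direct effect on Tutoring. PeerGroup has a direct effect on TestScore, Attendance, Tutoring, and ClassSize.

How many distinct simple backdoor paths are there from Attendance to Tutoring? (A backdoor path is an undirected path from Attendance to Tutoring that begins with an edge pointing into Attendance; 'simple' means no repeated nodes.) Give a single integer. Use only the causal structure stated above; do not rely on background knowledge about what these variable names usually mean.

3

A backdoor path from Attendance to Tutoring is any simple undirected path whose first edge points into Attendance (i.e. leaves Attendance via a parent).
Parents of Attendance: {PeerGroup}.
Enumerating:
  P1: Attendance <- PeerGroup -> TestScore -> ClassSize -> Tutoring
  P2: Attendance <- PeerGroup -> ClassSize -> Tutoring
  P3: Attendance <- PeerGroup -> Tutoring
That exhausts the simple backdoor paths. Count: 3.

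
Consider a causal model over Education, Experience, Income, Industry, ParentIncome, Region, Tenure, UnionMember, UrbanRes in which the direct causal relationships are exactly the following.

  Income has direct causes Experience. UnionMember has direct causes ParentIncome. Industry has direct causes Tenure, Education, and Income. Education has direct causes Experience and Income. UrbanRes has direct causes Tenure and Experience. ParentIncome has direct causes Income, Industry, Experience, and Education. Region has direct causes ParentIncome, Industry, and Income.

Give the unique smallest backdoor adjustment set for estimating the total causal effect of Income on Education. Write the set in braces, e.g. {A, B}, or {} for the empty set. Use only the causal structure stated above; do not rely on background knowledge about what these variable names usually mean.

{Experience}

Variables eligible for adjustment (non-descendants of Income, excluding Income and Education): {Experience, Tenure, UrbanRes}.
Backdoor paths from Income to Education:
  P1: Income <- Experience -> Education
  P2: Income <- Experience -> ParentIncome <- Education
  P3: Income <- Experience -> ParentIncome <- Industry <- Education
  P4: Income <- Experience -> ParentIncome -> Region <- Industry <- Education
  P5: Income <- Experience -> UrbanRes <- Tenure -> Industry <- Education
  P6: Income <- Experience -> UrbanRes <- Tenure -> Industry -> ParentIncome <- Education
  P7: Income <- Experience -> UrbanRes <- Tenure -> Industry -> Region <- ParentIncome <- Education
The empty set is not sufficient: P1 (Income <- Experience -> Education) has no collider blocking it and no conditioned non-collider, so it is open.
Try {Experience}:
  P1: blocked at fork node Experience ∈ conditioning set.
  P2: blocked at fork node Experience ∈ conditioning set.
  P3: blocked at fork node Experience ∈ conditioning set.
  P4: blocked at fork node Experience ∈ conditioning set.
  P5: blocked at fork node Experience ∈ conditioning set.
  P6: blocked at fork node Experience ∈ conditioning set.
  P7: blocked at fork node Experience ∈ conditioning set.
{Experience} contains no descendant of Income and blocks every backdoor path.
No other singleton works — e.g. {Tenure} leaves P1 open — so {Experience} is the unique smallest valid adjustment set.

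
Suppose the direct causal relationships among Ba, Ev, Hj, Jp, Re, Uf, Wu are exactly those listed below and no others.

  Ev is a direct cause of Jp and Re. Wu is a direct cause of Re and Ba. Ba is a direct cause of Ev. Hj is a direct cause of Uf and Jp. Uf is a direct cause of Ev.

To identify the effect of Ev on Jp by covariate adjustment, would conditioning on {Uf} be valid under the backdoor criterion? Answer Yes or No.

Yes

Backdoor paths from Ev to Jp (paths whose first edge points into Ev):
  P1: Ev <- Uf <- Hj -> Jp
Condition 1 (no descendant of Ev in the set): holds — descendants of Ev are {Jp, Re}; none are in {Uf}.
Condition 2 (every backdoor path blocked by {Uf}):
  P1: blocked at chain node Uf ∈ conditioning set.
{Uf} satisfies the backdoor criterion.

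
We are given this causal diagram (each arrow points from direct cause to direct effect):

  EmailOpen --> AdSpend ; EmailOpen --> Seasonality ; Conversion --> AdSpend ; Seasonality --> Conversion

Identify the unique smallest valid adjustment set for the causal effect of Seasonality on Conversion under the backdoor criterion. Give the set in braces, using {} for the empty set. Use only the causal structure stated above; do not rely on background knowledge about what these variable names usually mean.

{}

Variables eligible for adjustment (non-descendants of Seasonality, excluding Seasonality and Conversion): {EmailOpen}.
Backdoor paths from Seasonality to Conversion:
  P1: Seasonality <- EmailOpen -> AdSpend <- Conversion
Each backdoor path contains an unconditioned collider, so every path is already blocked with the empty conditioning set:
  P1: blocked at collider AdSpend (neither it nor any descendant is in the conditioning set).
The empty set is therefore the unique smallest valid set.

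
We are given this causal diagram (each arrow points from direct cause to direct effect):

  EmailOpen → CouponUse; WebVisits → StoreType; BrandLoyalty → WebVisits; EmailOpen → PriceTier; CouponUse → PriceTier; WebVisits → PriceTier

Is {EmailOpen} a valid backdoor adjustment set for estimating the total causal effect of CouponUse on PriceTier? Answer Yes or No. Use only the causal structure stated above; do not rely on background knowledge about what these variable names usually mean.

Yes

Backdoor paths from CouponUse to PriceTier (paths whose first edge points into CouponUse):
  P1: CouponUse <- EmailOpen -> PriceTier
Condition 1 (no descendant of CouponUse in the set): holds — descendants of CouponUse are {PriceTier}; none are in {EmailOpen}.
Condition 2 (every backdoor path blocked by {EmailOpen}):
  P1: blocked at fork node EmailOpen ∈ conditioning set.
{EmailOpen} satisfies the backdoor criterion.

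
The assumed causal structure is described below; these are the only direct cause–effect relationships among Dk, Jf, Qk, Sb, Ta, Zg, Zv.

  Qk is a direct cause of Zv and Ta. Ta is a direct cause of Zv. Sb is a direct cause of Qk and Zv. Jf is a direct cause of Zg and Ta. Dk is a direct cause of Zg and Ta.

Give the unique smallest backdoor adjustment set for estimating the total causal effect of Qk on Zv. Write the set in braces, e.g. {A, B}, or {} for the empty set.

Variables eligible for adjustment (non-descendants of Qk, excluding Qk and Zv): {Dk, Jf, Sb, Zg}.
Backdoor paths from Qk to Zv:
  P1: Qk <- Sb -> Zv
The empty set is not sufficient: P1 (Qk <- Sb -> Zv) has no collider blocking it and no conditioned non-collider, so it is open.
Try {Sb}:
  P1: blocked at fork node Sb ∈ conditioning set.
{Sb} contains no descendant of Qk and blocks every backdoor path.
No other singleton works — e.g. {Jf} leaves P1 open — so {Sb} is the unique smallest valid adjustment set.

{Sb}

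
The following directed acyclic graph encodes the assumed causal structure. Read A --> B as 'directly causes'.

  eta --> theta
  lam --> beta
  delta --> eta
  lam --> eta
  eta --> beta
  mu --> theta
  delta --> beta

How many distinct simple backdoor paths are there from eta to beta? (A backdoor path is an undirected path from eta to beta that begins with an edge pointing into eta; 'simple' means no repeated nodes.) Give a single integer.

A backdoor path from eta to beta is any simple undirected path whose first edge points into eta (i.e. leaves eta via a parent).
Parents of eta: {delta, lam}.
Enumerating:
  P1: eta <- lam -> beta
  P2: eta <- delta -> beta
That exhausts the simple backdoor paths. Count: 2.

2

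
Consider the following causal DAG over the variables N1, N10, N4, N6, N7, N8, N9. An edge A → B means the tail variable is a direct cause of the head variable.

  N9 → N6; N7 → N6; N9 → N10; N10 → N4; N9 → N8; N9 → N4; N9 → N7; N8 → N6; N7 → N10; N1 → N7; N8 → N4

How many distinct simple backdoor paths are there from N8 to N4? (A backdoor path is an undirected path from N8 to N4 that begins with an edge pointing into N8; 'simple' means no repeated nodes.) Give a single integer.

A backdoor path from N8 to N4 is any simple undirected path whose first edge points into N8 (i.e. leaves N8 via a parent).
Parents of N8: {N9}.
Enumerating:
  P1: N8 <- N9 -> N7 -> N10 -> N4
  P2: N8 <- N9 -> N6 <- N7 -> N10 -> N4
  P3: N8 <- N9 -> N10 -> N4
  P4: N8 <- N9 -> N4
That exhausts the simple backdoor paths. Count: 4.

4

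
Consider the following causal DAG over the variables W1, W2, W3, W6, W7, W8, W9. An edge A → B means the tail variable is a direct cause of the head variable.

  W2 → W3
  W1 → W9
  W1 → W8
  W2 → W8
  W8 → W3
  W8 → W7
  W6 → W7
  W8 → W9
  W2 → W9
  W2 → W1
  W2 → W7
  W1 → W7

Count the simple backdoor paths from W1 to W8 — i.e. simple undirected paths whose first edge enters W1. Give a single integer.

4

A backdoor path from W1 to W8 is any simple undirected path whose first edge points into W1 (i.e. leaves W1 via a parent).
Parents of W1: {W2}.
Enumerating:
  P1: W1 <- W2 -> W8
  P2: W1 <- W2 -> W7 <- W8
  P3: W1 <- W2 -> W3 <- W8
  P4: W1 <- W2 -> W9 <- W8
That exhausts the simple backdoor paths. Count: 4.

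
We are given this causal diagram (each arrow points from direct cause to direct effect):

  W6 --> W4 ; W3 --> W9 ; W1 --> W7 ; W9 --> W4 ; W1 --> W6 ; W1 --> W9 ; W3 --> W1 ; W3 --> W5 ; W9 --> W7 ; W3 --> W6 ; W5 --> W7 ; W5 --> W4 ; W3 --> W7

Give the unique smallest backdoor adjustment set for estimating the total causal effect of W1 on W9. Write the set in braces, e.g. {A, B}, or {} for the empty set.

Variables eligible for adjustment (non-descendants of W1, excluding W1 and W9): {W3, W5}.
Backdoor paths from W1 to W9:
  P1: W1 <- W3 -> W5 -> W4 <- W9
  P2: W1 <- W3 -> W5 -> W7 <- W9
  P3: W1 <- W3 -> W9
  P4: W1 <- W3 -> W6 -> W4 <- W5 -> W7 <- W9
  P5: W1 <- W3 -> W6 -> W4 <- W9
  P6: W1 <- W3 -> W7 <- W5 -> W4 <- W9
  P7: W1 <- W3 -> W7 <- W9
The empty set is not sufficient: P3 (W1 <- W3 -> W9) has no collider blocking it and no conditioned non-collider, so it is open.
Try {W3}:
  P1: blocked at fork node W3 ∈ conditioning set.
  P2: blocked at fork node W3 ∈ conditioning set.
  P3: blocked at fork node W3 ∈ conditioning set.
  P4: blocked at fork node W3 ∈ conditioning set.
  P5: blocked at fork node W3 ∈ conditioning set.
  P6: blocked at fork node W3 ∈ conditioning set.
  P7: blocked at fork node W3 ∈ conditioning set.
{W3} contains no descendant of W1 and blocks every backdoor path.
No other singleton works — e.g. {W5} leaves P3 open — so {W3} is the unique smallest valid adjustment set.

{W3}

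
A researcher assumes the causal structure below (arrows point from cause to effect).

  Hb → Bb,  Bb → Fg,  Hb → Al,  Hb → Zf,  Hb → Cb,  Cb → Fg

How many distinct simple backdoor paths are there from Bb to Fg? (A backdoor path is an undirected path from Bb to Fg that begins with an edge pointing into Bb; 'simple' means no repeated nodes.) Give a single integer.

1

A backdoor path from Bb to Fg is any simple undirected path whose first edge points into Bb (i.e. leaves Bb via a parent).
Parents of Bb: {Hb}.
Enumerating:
  P1: Bb <- Hb -> Cb -> Fg
That exhausts the simple backdoor paths. Count: 1.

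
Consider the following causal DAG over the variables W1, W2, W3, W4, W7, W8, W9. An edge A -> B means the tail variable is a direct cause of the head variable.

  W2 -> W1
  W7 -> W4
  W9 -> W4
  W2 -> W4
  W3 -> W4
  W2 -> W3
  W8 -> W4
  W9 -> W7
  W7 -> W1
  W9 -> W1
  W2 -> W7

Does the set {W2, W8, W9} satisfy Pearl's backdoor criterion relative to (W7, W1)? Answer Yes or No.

Backdoor paths from W7 to W1 (paths whose first edge points into W7):
  P1: W7 <- W2 -> W3 -> W4 <- W9 -> W1
  P2: W7 <- W2 -> W4 <- W9 -> W1
  P3: W7 <- W2 -> W1
  P4: W7 <- W9 -> W4 <- W2 -> W1
  P5: W7 <- W9 -> W4 <- W3 <- W2 -> W1
  P6: W7 <- W9 -> W1
Condition 1 (no descendant of W7 in the set): holds — descendants of W7 are {W1, W4}; none are in {W2, W8, W9}.
Condition 2 (every backdoor path blocked by {W2, W8, W9}):
  P1: blocked at fork node W2 ∈ conditioning set.
  P2: blocked at fork node W2 ∈ conditioning set.
  P3: blocked at fork node W2 ∈ conditioning set.
  P4: blocked at fork node W9 ∈ conditioning set.
  P5: blocked at fork node W9 ∈ conditioning set.
  P6: blocked at fork node W9 ∈ conditioning set.
{W2, W8, W9} satisfies the backdoor criterion.

Yes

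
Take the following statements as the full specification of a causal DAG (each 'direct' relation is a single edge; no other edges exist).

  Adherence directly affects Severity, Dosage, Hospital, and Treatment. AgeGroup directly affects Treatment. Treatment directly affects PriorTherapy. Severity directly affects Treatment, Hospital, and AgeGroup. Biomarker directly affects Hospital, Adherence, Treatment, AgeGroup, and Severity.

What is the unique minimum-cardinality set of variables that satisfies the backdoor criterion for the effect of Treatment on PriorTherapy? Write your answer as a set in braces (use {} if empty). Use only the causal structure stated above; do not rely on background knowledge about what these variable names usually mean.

Variables eligible for adjustment (non-descendants of Treatment, excluding Treatment and PriorTherapy): {Adherence, AgeGroup, Biomarker, Dosage, Hospital, Severity}.
Backdoor paths from Treatment to PriorTherapy:
  (none)
With no backdoor paths the empty set already satisfies the criterion, and it is trivially minimal.

{}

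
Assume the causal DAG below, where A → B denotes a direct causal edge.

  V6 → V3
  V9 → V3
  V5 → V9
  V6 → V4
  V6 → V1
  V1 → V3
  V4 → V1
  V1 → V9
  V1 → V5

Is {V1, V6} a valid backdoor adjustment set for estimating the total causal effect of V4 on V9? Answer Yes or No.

Backdoor paths from V4 to V9 (paths whose first edge points into V4):
  P1: V4 <- V6 -> V1 -> V5 -> V9
  P2: V4 <- V6 -> V1 -> V9
  P3: V4 <- V6 -> V1 -> V3 <- V9
  P4: V4 <- V6 -> V3 <- V1 -> V5 -> V9
  P5: V4 <- V6 -> V3 <- V1 -> V9
  P6: V4 <- V6 -> V3 <- V9
Condition 1 (no descendant of V4 in the set): FAILS — V1 is a descendant of V4.
Condition 2 (every backdoor path blocked by {V1, V6}):
  P1: blocked at fork node V6 ∈ conditioning set.
  P2: blocked at fork node V6 ∈ conditioning set.
  P3: blocked at fork node V6 ∈ conditioning set.
  P4: blocked at fork node V6 ∈ conditioning set.
  P5: blocked at fork node V6 ∈ conditioning set.
  P6: blocked at fork node V6 ∈ conditioning set.
{V1, V6} does not satisfy the backdoor criterion.

No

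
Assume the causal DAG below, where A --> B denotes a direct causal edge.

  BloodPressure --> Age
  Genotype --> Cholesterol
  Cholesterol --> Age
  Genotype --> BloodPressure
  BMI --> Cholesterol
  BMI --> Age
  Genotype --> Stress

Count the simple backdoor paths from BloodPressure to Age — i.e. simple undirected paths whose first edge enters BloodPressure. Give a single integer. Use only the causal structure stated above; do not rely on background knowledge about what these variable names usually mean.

A backdoor path from BloodPressure to Age is any simple undirected path whose first edge points into BloodPressure (i.e. leaves BloodPressure via a parent).
Parents of BloodPressure: {Genotype}.
Enumerating:
  P1: BloodPressure <- Genotype -> Cholesterol <- BMI -> Age
  P2: BloodPressure <- Genotype -> Cholesterol -> Age
That exhausts the simple backdoor paths. Count: 2.

2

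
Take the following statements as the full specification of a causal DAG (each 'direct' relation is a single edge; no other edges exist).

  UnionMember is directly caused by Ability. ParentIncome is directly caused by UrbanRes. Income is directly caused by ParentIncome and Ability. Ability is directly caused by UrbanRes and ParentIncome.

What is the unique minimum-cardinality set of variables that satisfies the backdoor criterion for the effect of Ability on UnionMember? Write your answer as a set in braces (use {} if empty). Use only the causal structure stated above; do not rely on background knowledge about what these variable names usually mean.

{}

Variables eligible for adjustment (non-descendants of Ability, excluding Ability and UnionMember): {ParentIncome, UrbanRes}.
Backdoor paths from Ability to UnionMember:
  (none)
With no backdoor paths the empty set already satisfies the criterion, and it is trivially minimal.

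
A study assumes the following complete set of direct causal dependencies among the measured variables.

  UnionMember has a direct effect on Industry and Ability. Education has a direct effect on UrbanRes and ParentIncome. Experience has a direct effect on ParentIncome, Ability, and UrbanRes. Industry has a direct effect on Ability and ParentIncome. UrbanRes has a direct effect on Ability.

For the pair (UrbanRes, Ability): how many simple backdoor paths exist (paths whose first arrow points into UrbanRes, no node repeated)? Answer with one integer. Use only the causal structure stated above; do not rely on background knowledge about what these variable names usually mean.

A backdoor path from UrbanRes to Ability is any simple undirected path whose first edge points into UrbanRes (i.e. leaves UrbanRes via a parent).
Parents of UrbanRes: {Education, Experience}.
Enumerating:
  P1: UrbanRes <- Experience -> ParentIncome <- Industry <- UnionMember -> Ability
  P2: UrbanRes <- Experience -> ParentIncome <- Industry -> Ability
  P3: UrbanRes <- Experience -> Ability
  P4: UrbanRes <- Education -> ParentIncome <- Experience -> Ability
  P5: UrbanRes <- Education -> ParentIncome <- Industry <- UnionMember -> Ability
  P6: UrbanRes <- Education -> ParentIncome <- Industry -> Ability
That exhausts the simple backdoor paths. Count: 6.

6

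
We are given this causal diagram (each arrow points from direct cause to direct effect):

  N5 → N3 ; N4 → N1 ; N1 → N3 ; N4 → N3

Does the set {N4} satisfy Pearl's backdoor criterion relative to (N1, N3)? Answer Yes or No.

Yes

Backdoor paths from N1 to N3 (paths whose first edge points into N1):
  P1: N1 <- N4 -> N3
Condition 1 (no descendant of N1 in the set): holds — descendants of N1 are {N3}; none are in {N4}.
Condition 2 (every backdoor path blocked by {N4}):
  P1: blocked at fork node N4 ∈ conditioning set.
{N4} satisfies the backdoor criterion.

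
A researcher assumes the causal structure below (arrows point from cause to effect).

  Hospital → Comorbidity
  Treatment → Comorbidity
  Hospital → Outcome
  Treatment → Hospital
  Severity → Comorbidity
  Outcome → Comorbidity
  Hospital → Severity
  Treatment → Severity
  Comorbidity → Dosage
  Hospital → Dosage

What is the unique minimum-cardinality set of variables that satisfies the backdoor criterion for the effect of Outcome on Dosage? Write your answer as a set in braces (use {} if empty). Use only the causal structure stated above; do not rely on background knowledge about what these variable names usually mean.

Variables eligible for adjustment (non-descendants of Outcome, excluding Outcome and Dosage): {Hospital, Severity, Treatment}.
Backdoor paths from Outcome to Dosage:
  P1: Outcome <- Hospital <- Treatment -> Severity -> Comorbidity -> Dosage
  P2: Outcome <- Hospital <- Treatment -> Comorbidity -> Dosage
  P3: Outcome <- Hospital -> Severity <- Treatment -> Comorbidity -> Dosage
  P4: Outcome <- Hospital -> Severity -> Comorbidity -> Dosage
  P5: Outcome <- Hospital -> Comorbidity -> Dosage
  P6: Outcome <- Hospital -> Dosage
The empty set is not sufficient: P1 (Outcome <- Hospital <- Treatment -> Severity -> Comorbidity -> Dosage) has no collider blocking it and no conditioned non-collider, so it is open.
Try {Hospital}:
  P1: blocked at chain node Hospital ∈ conditioning set.
  P2: blocked at chain node Hospital ∈ conditioning set.
  P3: blocked at fork node Hospital ∈ conditioning set.
  P4: blocked at fork node Hospital ∈ conditioning set.
  P5: blocked at fork node Hospital ∈ conditioning set.
  P6: blocked at fork node Hospital ∈ conditioning set.
{Hospital} contains no descendant of Outcome and blocks every backdoor path.
No other singleton works — e.g. {Treatment} leaves P4 open — so {Hospital} is the unique smallest valid adjustment set.

{Hospital}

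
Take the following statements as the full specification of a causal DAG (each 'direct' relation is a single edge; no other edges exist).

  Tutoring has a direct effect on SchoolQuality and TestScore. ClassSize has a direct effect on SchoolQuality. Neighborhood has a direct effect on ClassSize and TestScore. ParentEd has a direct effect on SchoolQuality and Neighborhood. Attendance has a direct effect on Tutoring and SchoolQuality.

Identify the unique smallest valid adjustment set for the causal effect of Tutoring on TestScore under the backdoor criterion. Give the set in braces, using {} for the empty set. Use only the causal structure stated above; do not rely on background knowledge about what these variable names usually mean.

{}

Variables eligible for adjustment (non-descendants of Tutoring, excluding Tutoring and TestScore): {Attendance, ClassSize, Neighborhood, ParentEd}.
Backdoor paths from Tutoring to TestScore:
  P1: Tutoring <- Attendance -> SchoolQuality <- ParentEd -> Neighborhood -> TestScore
  P2: Tutoring <- Attendance -> SchoolQuality <- ClassSize <- Neighborhood -> TestScore
Each backdoor path contains an unconditioned collider, so every path is already blocked with the empty conditioning set:
  P1: blocked at collider SchoolQuality (neither it nor any descendant is in the conditioning set).
  P2: blocked at collider SchoolQuality (neither it nor any descendant is in the conditioning set).
The empty set is therefore the unique smallest valid set.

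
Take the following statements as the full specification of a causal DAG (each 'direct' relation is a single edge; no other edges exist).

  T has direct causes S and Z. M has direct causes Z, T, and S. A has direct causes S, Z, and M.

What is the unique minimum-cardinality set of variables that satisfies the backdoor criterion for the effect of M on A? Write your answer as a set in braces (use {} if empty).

Variables eligible for adjustment (non-descendants of M, excluding M and A): {S, T, Z}.
Backdoor paths from M to A:
  P1: M <- S -> T <- Z -> A
  P2: M <- S -> A
  P3: M <- Z -> T <- S -> A
  P4: M <- Z -> A
  P5: M <- T <- S -> A
  P6: M <- T <- Z -> A
The empty set is not sufficient: P2 (M <- S -> A) has no collider blocking it and no conditioned non-collider, so it is open.
Try {S, Z}:
  P1: blocked at fork node S ∈ conditioning set.
  P2: blocked at fork node S ∈ conditioning set.
  P3: blocked at fork node Z ∈ conditioning set.
  P4: blocked at fork node Z ∈ conditioning set.
  P5: blocked at fork node S ∈ conditioning set.
  P6: blocked at fork node Z ∈ conditioning set.
{S, Z} contains no descendant of M and blocks every backdoor path.
Every element of {S, Z} is needed (dropping S leaves P2 open; dropping Z leaves P4 open), so no proper subset is valid.
Among all size-2 subsets of the eligible variables, only {S, Z} blocks every backdoor path, so it is the unique smallest valid adjustment set.

{S, Z}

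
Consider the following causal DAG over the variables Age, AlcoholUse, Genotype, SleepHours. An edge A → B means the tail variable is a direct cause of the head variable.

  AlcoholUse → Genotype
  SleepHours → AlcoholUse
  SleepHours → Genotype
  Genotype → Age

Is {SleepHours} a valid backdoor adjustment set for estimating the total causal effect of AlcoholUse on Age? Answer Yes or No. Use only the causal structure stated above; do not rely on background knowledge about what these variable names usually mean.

Yes

Backdoor paths from AlcoholUse to Age (paths whose first edge points into AlcoholUse):
  P1: AlcoholUse <- SleepHours -> Genotype -> Age
Condition 1 (no descendant of AlcoholUse in the set): holds — descendants of AlcoholUse are {Age, Genotype}; none are in {SleepHours}.
Condition 2 (every backdoor path blocked by {SleepHours}):
  P1: blocked at fork node SleepHours ∈ conditioning set.
{SleepHours} satisfies the backdoor criterion.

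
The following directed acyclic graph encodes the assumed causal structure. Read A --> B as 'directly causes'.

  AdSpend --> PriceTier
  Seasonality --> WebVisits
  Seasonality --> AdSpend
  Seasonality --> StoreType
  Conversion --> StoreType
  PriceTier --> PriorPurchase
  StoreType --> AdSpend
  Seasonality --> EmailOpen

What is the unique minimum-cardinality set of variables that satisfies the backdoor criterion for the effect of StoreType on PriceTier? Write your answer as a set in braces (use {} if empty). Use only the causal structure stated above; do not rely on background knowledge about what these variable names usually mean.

{Seasonality}

Variables eligible for adjustment (non-descendants of StoreType, excluding StoreType and PriceTier): {Conversion, EmailOpen, Seasonality, WebVisits}.
Backdoor paths from StoreType to PriceTier:
  P1: StoreType <- Seasonality -> AdSpend -> PriceTier
The empty set is not sufficient: P1 (StoreType <- Seasonality -> AdSpend -> PriceTier) has no collider blocking it and no conditioned non-collider, so it is open.
Try {Seasonality}:
  P1: blocked at fork node Seasonality ∈ conditioning set.
{Seasonality} contains no descendant of StoreType and blocks every backdoor path.
No other singleton works — e.g. {WebVisits} leaves P1 open — so {Seasonality} is the unique smallest valid adjustment set.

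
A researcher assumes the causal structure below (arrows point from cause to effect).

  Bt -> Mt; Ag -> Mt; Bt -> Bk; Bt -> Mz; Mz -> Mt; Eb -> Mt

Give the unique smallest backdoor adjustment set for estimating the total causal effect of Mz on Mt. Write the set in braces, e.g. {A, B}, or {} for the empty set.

{Bt}

Variables eligible for adjustment (non-descendants of Mz, excluding Mz and Mt): {Ag, Bk, Bt, Eb}.
Backdoor paths from Mz to Mt:
  P1: Mz <- Bt -> Mt
The empty set is not sufficient: P1 (Mz <- Bt -> Mt) has no collider blocking it and no conditioned non-collider, so it is open.
Try {Bt}:
  P1: blocked at fork node Bt ∈ conditioning set.
{Bt} contains no descendant of Mz and blocks every backdoor path.
No other singleton works — e.g. {Ag} leaves P1 open — so {Bt} is the unique smallest valid adjustment set.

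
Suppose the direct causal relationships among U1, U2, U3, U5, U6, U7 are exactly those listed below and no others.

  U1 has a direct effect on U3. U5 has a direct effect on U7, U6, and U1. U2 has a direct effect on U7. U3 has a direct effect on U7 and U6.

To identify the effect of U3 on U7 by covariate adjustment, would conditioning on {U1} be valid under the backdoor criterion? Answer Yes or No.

Backdoor paths from U3 to U7 (paths whose first edge points into U3):
  P1: U3 <- U1 <- U5 -> U7
Condition 1 (no descendant of U3 in the set): holds — descendants of U3 are {U6, U7}; none are in {U1}.
Condition 2 (every backdoor path blocked by {U1}):
  P1: blocked at chain node U1 ∈ conditioning set.
{U1} satisfies the backdoor criterion.

Yes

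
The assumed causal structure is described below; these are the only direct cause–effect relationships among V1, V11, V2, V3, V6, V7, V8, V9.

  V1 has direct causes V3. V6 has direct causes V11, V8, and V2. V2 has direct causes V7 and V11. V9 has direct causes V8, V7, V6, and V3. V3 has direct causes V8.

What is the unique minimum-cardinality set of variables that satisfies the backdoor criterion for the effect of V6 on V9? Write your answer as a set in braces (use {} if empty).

{V7, V8}

Variables eligible for adjustment (non-descendants of V6, excluding V6 and V9): {V1, V11, V2, V3, V7, V8}.
Backdoor paths from V6 to V9:
  P1: V6 <- V8 -> V3 -> V9
  P2: V6 <- V8 -> V9
  P3: V6 <- V11 -> V2 <- V7 -> V9
  P4: V6 <- V2 <- V7 -> V9
The empty set is not sufficient: P1 (V6 <- V8 -> V3 -> V9) has no collider blocking it and no conditioned non-collider, so it is open.
Try {V7, V8}:
  P1: blocked at fork node V8 ∈ conditioning set.
  P2: blocked at fork node V8 ∈ conditioning set.
  P3: blocked at collider V2 (neither it nor any descendant is in the conditioning set).
  P4: blocked at fork node V7 ∈ conditioning set.
{V7, V8} contains no descendant of V6 and blocks every backdoor path.
Every element of {V7, V8} is needed (dropping V7 leaves P4 open; dropping V8 leaves P1 open), so no proper subset is valid.
Among all size-2 subsets of the eligible variables, only {V7, V8} blocks every backdoor path, so it is the unique smallest valid adjustment set.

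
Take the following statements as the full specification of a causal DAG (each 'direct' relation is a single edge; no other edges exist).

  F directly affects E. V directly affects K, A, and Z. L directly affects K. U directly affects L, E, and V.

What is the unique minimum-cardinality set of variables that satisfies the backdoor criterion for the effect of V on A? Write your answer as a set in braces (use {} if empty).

{}

Variables eligible for adjustment (non-descendants of V, excluding V and A): {E, F, L, U}.
Backdoor paths from V to A:
  (none)
With no backdoor paths the empty set already satisfies the criterion, and it is trivially minimal.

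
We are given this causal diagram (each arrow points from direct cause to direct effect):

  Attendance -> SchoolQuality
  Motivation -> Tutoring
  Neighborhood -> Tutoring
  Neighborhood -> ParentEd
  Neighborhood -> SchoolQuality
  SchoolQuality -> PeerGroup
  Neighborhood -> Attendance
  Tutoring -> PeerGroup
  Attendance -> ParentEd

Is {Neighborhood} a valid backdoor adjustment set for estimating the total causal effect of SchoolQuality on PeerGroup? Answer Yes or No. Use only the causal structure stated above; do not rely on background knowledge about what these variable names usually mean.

Yes

Backdoor paths from SchoolQuality to PeerGroup (paths whose first edge points into SchoolQuality):
  P1: SchoolQuality <- Neighborhood -> Tutoring -> PeerGroup
  P2: SchoolQuality <- Attendance <- Neighborhood -> Tutoring -> PeerGroup
  P3: SchoolQuality <- Attendance -> ParentEd <- Neighborhood -> Tutoring -> PeerGroup
Condition 1 (no descendant of SchoolQuality in the set): holds — descendants of SchoolQuality are {PeerGroup}; none are in {Neighborhood}.
Condition 2 (every backdoor path blocked by {Neighborhood}):
  P1: blocked at fork node Neighborhood ∈ conditioning set.
  P2: blocked at fork node Neighborhood ∈ conditioning set.
  P3: blocked at collider ParentEd (neither it nor any descendant is in the conditioning set).
{Neighborhood} satisfies the backdoor criterion.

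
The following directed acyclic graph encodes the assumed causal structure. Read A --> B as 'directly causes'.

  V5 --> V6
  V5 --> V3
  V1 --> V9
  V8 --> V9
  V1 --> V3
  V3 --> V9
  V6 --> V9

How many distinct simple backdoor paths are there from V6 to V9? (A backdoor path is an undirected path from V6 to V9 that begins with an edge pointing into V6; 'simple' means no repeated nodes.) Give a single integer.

2

A backdoor path from V6 to V9 is any simple undirected path whose first edge points into V6 (i.e. leaves V6 via a parent).
Parents of V6: {V5}.
Enumerating:
  P1: V6 <- V5 -> V3 <- V1 -> V9
  P2: V6 <- V5 -> V3 -> V9
That exhausts the simple backdoor paths. Count: 2.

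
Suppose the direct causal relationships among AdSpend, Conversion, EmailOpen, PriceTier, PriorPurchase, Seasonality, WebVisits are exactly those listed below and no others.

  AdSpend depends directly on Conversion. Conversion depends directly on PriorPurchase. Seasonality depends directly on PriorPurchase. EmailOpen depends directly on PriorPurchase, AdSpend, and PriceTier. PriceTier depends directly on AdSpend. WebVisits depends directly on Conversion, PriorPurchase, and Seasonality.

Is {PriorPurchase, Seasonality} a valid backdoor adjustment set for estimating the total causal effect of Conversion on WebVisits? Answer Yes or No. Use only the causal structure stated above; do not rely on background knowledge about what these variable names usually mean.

Backdoor paths from Conversion to WebVisits (paths whose first edge points into Conversion):
  P1: Conversion <- PriorPurchase -> Seasonality -> WebVisits
  P2: Conversion <- PriorPurchase -> WebVisits
Condition 1 (no descendant of Conversion in the set): holds — descendants of Conversion are {AdSpend, EmailOpen, PriceTier, WebVisits}; none are in {PriorPurchase, Seasonality}.
Condition 2 (every backdoor path blocked by {PriorPurchase, Seasonality}):
  P1: blocked at fork node PriorPurchase ∈ conditioning set.
  P2: blocked at fork node PriorPurchase ∈ conditioning set.
{PriorPurchase, Seasonality} satisfies the backdoor criterion.

Yes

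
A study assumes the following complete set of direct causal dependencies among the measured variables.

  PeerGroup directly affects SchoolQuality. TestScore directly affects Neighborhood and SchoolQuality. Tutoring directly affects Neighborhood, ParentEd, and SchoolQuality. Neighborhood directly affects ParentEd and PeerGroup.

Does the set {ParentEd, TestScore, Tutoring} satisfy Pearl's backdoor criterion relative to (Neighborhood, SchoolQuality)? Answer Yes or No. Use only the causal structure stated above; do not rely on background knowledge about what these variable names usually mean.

Backdoor paths from Neighborhood to SchoolQuality (paths whose first edge points into Neighborhood):
  P1: Neighborhood <- Tutoring -> SchoolQuality
  P2: Neighborhood <- TestScore -> SchoolQuality
Condition 1 (no descendant of Neighborhood in the set): FAILS — ParentEd is a descendant of Neighborhood.
Condition 2 (every backdoor path blocked by {ParentEd, TestScore, Tutoring}):
  P1: blocked at fork node Tutoring ∈ conditioning set.
  P2: blocked at fork node TestScore ∈ conditioning set.
{ParentEd, TestScore, Tutoring} does not satisfy the backdoor criterion.

No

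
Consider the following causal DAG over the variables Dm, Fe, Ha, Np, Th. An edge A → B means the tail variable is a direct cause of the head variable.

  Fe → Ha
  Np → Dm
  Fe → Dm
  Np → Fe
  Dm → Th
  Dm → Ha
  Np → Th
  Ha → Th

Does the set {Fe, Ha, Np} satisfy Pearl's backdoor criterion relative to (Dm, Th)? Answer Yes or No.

No

Backdoor paths from Dm to Th (paths whose first edge points into Dm):
  P1: Dm <- Np -> Fe -> Ha -> Th
  P2: Dm <- Np -> Th
  P3: Dm <- Fe <- Np -> Th
  P4: Dm <- Fe -> Ha -> Th
Condition 1 (no descendant of Dm in the set): FAILS — Ha is a descendant of Dm.
Condition 2 (every backdoor path blocked by {Fe, Ha, Np}):
  P1: blocked at fork node Np ∈ conditioning set.
  P2: blocked at fork node Np ∈ conditioning set.
  P3: blocked at chain node Fe ∈ conditioning set.
  P4: blocked at fork node Fe ∈ conditioning set.
{Fe, Ha, Np} does not satisfy the backdoor criterion.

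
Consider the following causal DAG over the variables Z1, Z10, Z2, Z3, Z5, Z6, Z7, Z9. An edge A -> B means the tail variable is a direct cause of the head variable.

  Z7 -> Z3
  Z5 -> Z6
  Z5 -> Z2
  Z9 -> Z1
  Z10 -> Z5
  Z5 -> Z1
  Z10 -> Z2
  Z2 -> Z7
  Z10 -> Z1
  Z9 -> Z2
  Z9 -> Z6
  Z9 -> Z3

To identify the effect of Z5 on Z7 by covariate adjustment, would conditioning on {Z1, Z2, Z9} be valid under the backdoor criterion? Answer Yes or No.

No

Backdoor paths from Z5 to Z7 (paths whose first edge points into Z5):
  P1: Z5 <- Z10 -> Z1 <- Z9 -> Z2 -> Z7
  P2: Z5 <- Z10 -> Z1 <- Z9 -> Z3 <- Z7
  P3: Z5 <- Z10 -> Z2 <- Z9 -> Z3 <- Z7
  P4: Z5 <- Z10 -> Z2 -> Z7
Condition 1 (no descendant of Z5 in the set): FAILS — Z1 and Z2 are descendants of Z5.
Condition 2 (every backdoor path blocked by {Z1, Z2, Z9}):
  P1: blocked at fork node Z9 ∈ conditioning set.
  P2: blocked at fork node Z9 ∈ conditioning set.
  P3: blocked at fork node Z9 ∈ conditioning set.
  P4: blocked at chain node Z2 ∈ conditioning set.
{Z1, Z2, Z9} does not satisfy the backdoor criterion.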